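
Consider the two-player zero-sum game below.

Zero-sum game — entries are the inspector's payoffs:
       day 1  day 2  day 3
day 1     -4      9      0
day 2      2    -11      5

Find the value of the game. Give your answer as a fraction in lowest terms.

Column day 3 is strictly dominated by day 1 for the inspectee (it gives the inspector more in every row).
The remaining 2×2 game on (day 1, day 2) × (day 1, day 2) has no saddle point. Let the inspector play day 1 with probability p; indifference gives −4p + 2(1−p) = 9p − 11(1−p), so p = 1/2.
Similarly the inspectee's optimal q on day 1 is 10/13, and the value is -4·(10/13) + (9)·(3/13) = -1.

-1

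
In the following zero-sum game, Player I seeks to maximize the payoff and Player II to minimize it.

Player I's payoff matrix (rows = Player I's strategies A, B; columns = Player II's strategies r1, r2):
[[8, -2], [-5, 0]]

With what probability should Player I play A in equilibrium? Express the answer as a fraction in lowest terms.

1/3

Row minima are -2 and -5, so Player I's maximin is -2; column maxima are 8 and 0, so Player II's minimax is 0. These differ, so the equilibrium is in mixed strategies.
Let Player I play A with probability p. Player II is indifferent when 8p − 5(1−p) = −2p, giving p = 1/3.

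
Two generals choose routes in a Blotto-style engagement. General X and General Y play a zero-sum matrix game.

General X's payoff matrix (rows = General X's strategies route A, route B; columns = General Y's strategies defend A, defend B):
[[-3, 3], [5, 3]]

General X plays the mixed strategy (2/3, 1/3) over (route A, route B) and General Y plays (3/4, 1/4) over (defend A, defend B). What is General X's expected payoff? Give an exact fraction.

1/2

Against (3/4, 1/4), each row's expected payoff is route A: -3/2; route B: 9/2.
Taking the (2/3, 1/3)-weighted average: (2/3)·(-3/2) + (1/3)·(9/2) = 1/2.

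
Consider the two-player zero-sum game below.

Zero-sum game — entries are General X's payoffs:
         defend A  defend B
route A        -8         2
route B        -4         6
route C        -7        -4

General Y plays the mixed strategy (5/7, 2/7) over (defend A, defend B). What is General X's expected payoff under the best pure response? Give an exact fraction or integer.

route A: (-8)·(5/7) + (2)·(2/7) = -36/7.
route B: (-4)·(5/7) + (6)·(2/7) = -8/7.
route C: (-7)·(5/7) + (-4)·(2/7) = -43/7.
The best pure response is route B with expected payoff -8/7.

-8/7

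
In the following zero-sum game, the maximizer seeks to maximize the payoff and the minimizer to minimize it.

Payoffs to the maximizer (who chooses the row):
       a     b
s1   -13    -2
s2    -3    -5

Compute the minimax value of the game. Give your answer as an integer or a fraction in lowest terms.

Row minima are -13 and -5, so the maximizer's maximin is -5; column maxima are -3 and -2, so the minimizer's minimax is -3. These differ, so the equilibrium is in mixed strategies.
Let the maximizer play s1 with probability p. The minimizer is indifferent when −13p − 3(1−p) = −2p − 5(1−p), giving p = 2/13.
Let the minimizer play a with probability q. The maximizer is indifferent when −13q − 2(1−q) = −3q − 5(1−q), giving q = 3/13.
The value is -13·(3/13) + (-2)·(10/13) = -59/13.

-59/13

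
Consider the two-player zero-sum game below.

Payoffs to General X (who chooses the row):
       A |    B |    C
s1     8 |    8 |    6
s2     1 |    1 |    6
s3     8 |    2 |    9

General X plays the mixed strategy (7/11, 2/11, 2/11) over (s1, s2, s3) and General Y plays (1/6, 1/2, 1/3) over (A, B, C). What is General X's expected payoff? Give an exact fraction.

202/33

Against (1/6, 1/2, 1/3), each row's expected payoff is s1: 22/3; s2: 8/3; s3: 16/3.
Taking the (7/11, 2/11, 2/11)-weighted average: (7/11)·(22/3) + (2/11)·(8/3) + (2/11)·(16/3) = 202/33.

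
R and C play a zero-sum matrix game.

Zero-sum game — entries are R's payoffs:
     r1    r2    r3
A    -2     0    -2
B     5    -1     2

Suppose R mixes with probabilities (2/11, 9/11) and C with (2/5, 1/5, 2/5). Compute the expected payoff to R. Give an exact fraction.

101/55

Against (2/5, 1/5, 2/5), each row's expected payoff is A: -8/5; B: 13/5.
Taking the (2/11, 9/11)-weighted average: (2/11)·(-8/5) + (9/11)·(13/5) = 101/55.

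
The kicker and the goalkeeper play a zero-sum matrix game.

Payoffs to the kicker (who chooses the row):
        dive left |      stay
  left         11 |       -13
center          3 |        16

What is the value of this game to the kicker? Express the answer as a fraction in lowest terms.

215/37

Row minima are -13 and 3, so the kicker's maximin is 3; column maxima are 11 and 16, so the goalkeeper's minimax is 11. These differ, so the equilibrium is in mixed strategies.
Let the kicker play left with probability p. The goalkeeper is indifferent when 11p + 3(1−p) = −13p + 16(1−p), giving p = 13/37.
Let the goalkeeper play dive left with probability q. The kicker is indifferent when 11q − 13(1−q) = 3q + 16(1−q), giving q = 29/37.
The value is 11·(29/37) + (-13)·(8/37) = 215/37.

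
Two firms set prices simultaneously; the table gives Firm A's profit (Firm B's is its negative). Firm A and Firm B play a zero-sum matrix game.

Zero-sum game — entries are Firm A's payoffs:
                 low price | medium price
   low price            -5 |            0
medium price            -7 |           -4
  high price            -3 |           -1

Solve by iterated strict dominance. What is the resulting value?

-3

Column medium price is strictly dominated by low price for Firm B (-5<0, -7<-4, -3<-1); eliminate medium price.
Row medium price is strictly dominated by row low price (-5>-7); eliminate medium price.
Row low price is strictly dominated by row high price (-3>-5); eliminate low price.
Only (high price, low price) remains, with payoff -3.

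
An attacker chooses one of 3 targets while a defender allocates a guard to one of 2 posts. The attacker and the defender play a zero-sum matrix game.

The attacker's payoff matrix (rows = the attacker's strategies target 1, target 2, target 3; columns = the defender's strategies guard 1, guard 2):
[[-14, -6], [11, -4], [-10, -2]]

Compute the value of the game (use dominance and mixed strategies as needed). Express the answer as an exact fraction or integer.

-62/23

Row target 1 is strictly dominated by row target 3, so the attacker never plays it.
The remaining 2×2 game on (target 2, target 3) × (guard 1, guard 2) has no saddle point. Let the attacker play target 2 with probability p; indifference gives 11p − 10(1−p) = −4p − 2(1−p), so p = 8/23.
Similarly the defender's optimal q on guard 1 is 2/23, and the value is 11·(2/23) + (-4)·(21/23) = -62/23.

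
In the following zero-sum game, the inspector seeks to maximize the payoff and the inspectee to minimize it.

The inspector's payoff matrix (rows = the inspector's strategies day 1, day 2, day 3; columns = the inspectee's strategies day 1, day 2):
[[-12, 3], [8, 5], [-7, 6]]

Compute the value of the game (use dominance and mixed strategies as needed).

83/16

Row day 1 is strictly dominated by row day 3, so the inspector never plays it.
The remaining 2×2 game on (day 2, day 3) × (day 1, day 2) has no saddle point. Let the inspector play day 2 with probability p; indifference gives 8p − 7(1−p) = 5p + 6(1−p), so p = 13/16.
Similarly the inspectee's optimal q on day 1 is 1/16, and the value is 8·(1/16) + (5)·(15/16) = 83/16.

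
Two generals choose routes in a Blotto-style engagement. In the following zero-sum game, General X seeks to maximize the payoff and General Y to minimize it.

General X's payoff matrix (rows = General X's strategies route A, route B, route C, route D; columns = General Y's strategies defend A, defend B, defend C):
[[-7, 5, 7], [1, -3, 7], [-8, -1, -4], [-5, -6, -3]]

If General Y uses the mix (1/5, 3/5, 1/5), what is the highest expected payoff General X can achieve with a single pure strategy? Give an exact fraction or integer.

3

route A: (-7)·(1/5) + (5)·(3/5) + (7)·(1/5) = 3.
route B: (1)·(1/5) + (-3)·(3/5) + (7)·(1/5) = -1/5.
route C: (-8)·(1/5) + (-1)·(3/5) + (-4)·(1/5) = -3.
route D: (-5)·(1/5) + (-6)·(3/5) + (-3)·(1/5) = -26/5.
The best pure response is route A with expected payoff 3.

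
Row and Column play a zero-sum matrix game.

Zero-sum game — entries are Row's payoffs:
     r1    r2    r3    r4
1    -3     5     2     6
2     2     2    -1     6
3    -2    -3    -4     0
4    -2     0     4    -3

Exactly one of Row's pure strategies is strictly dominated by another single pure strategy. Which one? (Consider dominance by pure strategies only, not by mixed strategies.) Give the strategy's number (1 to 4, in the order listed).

3

Compare 3 with 2: 2 > -2, 2 > -3, -1 > -4, 6 > 0.
So 2 strictly dominates 3 for Row; 3 is strictly dominated.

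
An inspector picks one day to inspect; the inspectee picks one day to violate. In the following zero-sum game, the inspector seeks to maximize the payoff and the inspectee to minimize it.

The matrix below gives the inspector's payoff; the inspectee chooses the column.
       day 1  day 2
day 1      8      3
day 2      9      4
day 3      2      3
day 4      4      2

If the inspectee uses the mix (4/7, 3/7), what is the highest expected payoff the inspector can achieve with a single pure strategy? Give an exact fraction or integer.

48/7

day 1: (8)·(4/7) + (3)·(3/7) = 41/7.
day 2: (9)·(4/7) + (4)·(3/7) = 48/7.
day 3: (2)·(4/7) + (3)·(3/7) = 17/7.
day 4: (4)·(4/7) + (2)·(3/7) = 22/7.
The best pure response is day 2 with expected payoff 48/7.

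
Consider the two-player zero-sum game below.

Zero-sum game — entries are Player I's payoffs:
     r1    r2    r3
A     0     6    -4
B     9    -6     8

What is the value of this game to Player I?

Column r1 is strictly dominated by r3 for Player II (it gives Player I more in every row).
The remaining 2×2 game on (A, B) × (r2, r3) has no saddle point. Let Player I play A with probability p; indifference gives 6p − 6(1−p) = −4p + 8(1−p), so p = 7/12.
Similarly Player II's optimal q on r2 is 1/2, and the value is 6·(1/2) + (-4)·(1/2) = 1.

1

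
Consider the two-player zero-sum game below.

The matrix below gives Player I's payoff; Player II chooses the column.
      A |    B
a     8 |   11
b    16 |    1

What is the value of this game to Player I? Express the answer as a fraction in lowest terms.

28/3

Row minima are 8 and 1, so Player I's maximin is 8; column maxima are 16 and 11, so Player II's minimax is 11. These differ, so the equilibrium is in mixed strategies.
Let Player I play a with probability p. Player II is indifferent when 8p + 16(1−p) = 11p + (1−p), giving p = 5/6.
Let Player II play A with probability q. Player I is indifferent when 8q + 11(1−q) = 16q + (1−q), giving q = 5/9.
The value is 8·(5/9) + (11)·(4/9) = 28/3.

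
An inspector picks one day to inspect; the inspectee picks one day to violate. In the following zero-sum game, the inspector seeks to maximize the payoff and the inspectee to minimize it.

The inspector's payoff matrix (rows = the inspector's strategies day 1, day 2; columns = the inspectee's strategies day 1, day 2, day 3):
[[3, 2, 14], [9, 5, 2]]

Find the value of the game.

Column day 1 is strictly dominated by day 2 for the inspectee (it gives the inspector more in every row).
The remaining 2×2 game on (day 1, day 2) × (day 2, day 3) has no saddle point. Let the inspector play day 1 with probability p; indifference gives 2p + 5(1−p) = 14p + 2(1−p), so p = 1/5.
Similarly the inspectee's optimal q on day 2 is 4/5, and the value is 2·(4/5) + (14)·(1/5) = 22/5.

22/5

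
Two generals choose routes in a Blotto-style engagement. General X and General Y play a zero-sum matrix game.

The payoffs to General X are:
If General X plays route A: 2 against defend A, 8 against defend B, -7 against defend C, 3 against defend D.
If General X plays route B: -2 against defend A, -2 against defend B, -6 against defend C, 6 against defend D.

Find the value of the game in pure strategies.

Row minima: -7, -6 → General X's maximin is -6.
Column maxima: 2, 8, -6, 6 → General Y's minimax is -6.
They coincide at (route B, defend C), so the value is -6.

-6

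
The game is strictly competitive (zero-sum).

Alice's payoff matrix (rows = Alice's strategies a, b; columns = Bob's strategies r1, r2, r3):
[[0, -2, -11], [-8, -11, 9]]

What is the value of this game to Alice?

Column r1 is strictly dominated by r2 for Bob (it gives Alice more in every row).
The remaining 2×2 game on (a, b) × (r2, r3) has no saddle point. Let Alice play a with probability p; indifference gives −2p − 11(1−p) = −11p + 9(1−p), so p = 20/29.
Similarly Bob's optimal q on r2 is 20/29, and the value is -2·(20/29) + (-11)·(9/29) = -139/29.

-139/29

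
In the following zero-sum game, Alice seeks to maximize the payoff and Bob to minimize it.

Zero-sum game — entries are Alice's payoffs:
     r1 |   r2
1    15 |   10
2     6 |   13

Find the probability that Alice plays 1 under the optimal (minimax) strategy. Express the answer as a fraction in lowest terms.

Row minima are 10 and 6, so Alice's maximin is 10; column maxima are 15 and 13, so Bob's minimax is 13. These differ, so the equilibrium is in mixed strategies.
Let Alice play 1 with probability p. Bob is indifferent when 15p + 6(1−p) = 10p + 13(1−p), giving p = 7/12.

7/12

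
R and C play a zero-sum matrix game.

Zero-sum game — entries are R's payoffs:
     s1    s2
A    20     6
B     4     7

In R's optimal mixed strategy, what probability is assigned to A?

Row minima are 6 and 4, so R's maximin is 6; column maxima are 20 and 7, so C's minimax is 7. These differ, so the equilibrium is in mixed strategies.
Let R play A with probability p. C is indifferent when 20p + 4(1−p) = 6p + 7(1−p), giving p = 3/17.

3/17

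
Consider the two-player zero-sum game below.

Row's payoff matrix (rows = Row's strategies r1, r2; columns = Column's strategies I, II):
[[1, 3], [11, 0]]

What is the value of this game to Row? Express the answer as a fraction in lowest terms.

Row minima are 1 and 0, so Row's maximin is 1; column maxima are 11 and 3, so Column's minimax is 3. These differ, so the equilibrium is in mixed strategies.
Let Row play r1 with probability p. Column is indifferent when p + 11(1−p) = 3p, giving p = 11/13.
Let Column play I with probability q. Row is indifferent when q + 3(1−q) = 11q, giving q = 3/13.
The value is 1·(3/13) + (3)·(10/13) = 33/13.

33/13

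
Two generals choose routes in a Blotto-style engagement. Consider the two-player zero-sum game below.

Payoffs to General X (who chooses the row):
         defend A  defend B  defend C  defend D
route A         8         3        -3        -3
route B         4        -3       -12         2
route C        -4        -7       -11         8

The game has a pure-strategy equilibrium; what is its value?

-3

Row minima: -3, -12, -11 → General X's maximin is -3.
Column maxima: 8, 3, -3, 8 → General Y's minimax is -3.
They coincide at (route A, defend C), so the value is -3.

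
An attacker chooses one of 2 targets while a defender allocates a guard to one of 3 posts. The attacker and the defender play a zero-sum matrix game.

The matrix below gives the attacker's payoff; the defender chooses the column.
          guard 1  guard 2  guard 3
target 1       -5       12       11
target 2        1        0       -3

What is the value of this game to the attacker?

Column guard 2 is strictly dominated by guard 3 for the defender (it gives the attacker more in every row).
The remaining 2×2 game on (target 1, target 2) × (guard 1, guard 3) has no saddle point. Let the attacker play target 1 with probability p; indifference gives −5p + (1−p) = 11p − 3(1−p), so p = 1/5.
Similarly the defender's optimal q on guard 1 is 7/10, and the value is -5·(7/10) + (11)·(3/10) = -1/5.

-1/5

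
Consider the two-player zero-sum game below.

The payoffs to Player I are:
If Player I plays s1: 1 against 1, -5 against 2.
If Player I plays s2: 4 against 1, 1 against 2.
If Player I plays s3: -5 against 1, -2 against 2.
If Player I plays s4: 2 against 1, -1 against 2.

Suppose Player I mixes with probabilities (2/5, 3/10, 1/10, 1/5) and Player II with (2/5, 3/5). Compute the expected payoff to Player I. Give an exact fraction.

-33/50

Against (2/5, 3/5), each row's expected payoff is s1: -13/5; s2: 11/5; s3: -16/5; s4: 1/5.
Taking the (2/5, 3/10, 1/10, 1/5)-weighted average: (2/5)·(-13/5) + (3/10)·(11/5) + (1/10)·(-16/5) + (1/5)·(1/5) = -33/50.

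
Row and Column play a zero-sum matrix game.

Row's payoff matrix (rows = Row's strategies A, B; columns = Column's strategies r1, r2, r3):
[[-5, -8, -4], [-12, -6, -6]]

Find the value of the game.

-22/3

Column r3 is strictly dominated by r1 for Column (it gives Row more in every row).
The remaining 2×2 game on (A, B) × (r1, r2) has no saddle point. Let Row play A with probability p; indifference gives −5p − 12(1−p) = −8p − 6(1−p), so p = 2/3.
Similarly Column's optimal q on r1 is 2/9, and the value is -5·(2/9) + (-8)·(7/9) = -22/3.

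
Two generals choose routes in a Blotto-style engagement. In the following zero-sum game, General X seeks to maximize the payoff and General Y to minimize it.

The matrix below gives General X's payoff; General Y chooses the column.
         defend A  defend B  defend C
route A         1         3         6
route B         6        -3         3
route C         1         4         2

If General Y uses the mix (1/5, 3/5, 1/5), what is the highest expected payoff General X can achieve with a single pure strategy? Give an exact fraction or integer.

16/5

route A: (1)·(1/5) + (3)·(3/5) + (6)·(1/5) = 16/5.
route B: (6)·(1/5) + (-3)·(3/5) + (3)·(1/5) = 0.
route C: (1)·(1/5) + (4)·(3/5) + (2)·(1/5) = 3.
The best pure response is route A with expected payoff 16/5.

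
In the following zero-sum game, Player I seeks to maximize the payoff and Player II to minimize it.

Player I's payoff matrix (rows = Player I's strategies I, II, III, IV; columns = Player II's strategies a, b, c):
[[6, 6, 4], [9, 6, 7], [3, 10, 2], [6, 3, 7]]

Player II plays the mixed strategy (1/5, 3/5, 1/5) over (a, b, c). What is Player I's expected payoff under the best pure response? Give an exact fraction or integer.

I: (6)·(1/5) + (6)·(3/5) + (4)·(1/5) = 28/5.
II: (9)·(1/5) + (6)·(3/5) + (7)·(1/5) = 34/5.
III: (3)·(1/5) + (10)·(3/5) + (2)·(1/5) = 7.
IV: (6)·(1/5) + (3)·(3/5) + (7)·(1/5) = 22/5.
The best pure response is III with expected payoff 7.

7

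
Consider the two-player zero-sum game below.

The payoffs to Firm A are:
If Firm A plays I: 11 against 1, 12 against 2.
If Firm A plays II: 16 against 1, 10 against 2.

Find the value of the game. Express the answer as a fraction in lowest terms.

82/7

Row minima are 11 and 10, so Firm A's maximin is 11; column maxima are 16 and 12, so Firm B's minimax is 12. These differ, so the equilibrium is in mixed strategies.
Let Firm A play I with probability p. Firm B is indifferent when 11p + 16(1−p) = 12p + 10(1−p), giving p = 6/7.
Let Firm B play 1 with probability q. Firm A is indifferent when 11q + 12(1−q) = 16q + 10(1−q), giving q = 2/7.
The value is 11·(2/7) + (12)·(5/7) = 82/7.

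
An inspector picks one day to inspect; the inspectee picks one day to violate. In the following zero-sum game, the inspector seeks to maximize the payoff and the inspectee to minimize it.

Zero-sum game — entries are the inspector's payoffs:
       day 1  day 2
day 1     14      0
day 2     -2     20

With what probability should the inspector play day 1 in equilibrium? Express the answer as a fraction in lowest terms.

Row minima are 0 and -2, so the inspector's maximin is 0; column maxima are 14 and 20, so the inspectee's minimax is 14. These differ, so the equilibrium is in mixed strategies.
Let the inspector play day 1 with probability p. The inspectee is indifferent when 14p − 2(1−p) = 20(1−p), giving p = 11/18.

11/18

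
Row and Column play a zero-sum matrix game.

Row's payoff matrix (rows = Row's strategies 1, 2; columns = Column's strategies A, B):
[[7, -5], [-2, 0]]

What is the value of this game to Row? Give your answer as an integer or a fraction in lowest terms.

Row minima are -5 and -2, so Row's maximin is -2; column maxima are 7 and 0, so Column's minimax is 0. These differ, so the equilibrium is in mixed strategies.
Let Row play 1 with probability p. Column is indifferent when 7p − 2(1−p) = −5p, giving p = 1/7.
Let Column play A with probability q. Row is indifferent when 7q − 5(1−q) = −2q, giving q = 5/14.
The value is 7·(5/14) + (-5)·(9/14) = -5/7.

-5/7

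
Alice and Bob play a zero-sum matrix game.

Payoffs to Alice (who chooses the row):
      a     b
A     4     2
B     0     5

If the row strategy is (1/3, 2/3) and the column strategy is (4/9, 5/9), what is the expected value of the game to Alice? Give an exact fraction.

76/27

Against (4/9, 5/9), each row's expected payoff is A: 26/9; B: 25/9.
Taking the (1/3, 2/3)-weighted average: (1/3)·(26/9) + (2/3)·(25/9) = 76/27.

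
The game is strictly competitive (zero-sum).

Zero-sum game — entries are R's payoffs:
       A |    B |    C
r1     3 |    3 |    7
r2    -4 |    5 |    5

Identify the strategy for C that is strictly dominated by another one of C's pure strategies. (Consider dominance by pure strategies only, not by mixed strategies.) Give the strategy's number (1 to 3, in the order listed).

C prefers columns that give R less. Compare C with A: 3 < 7, -4 < 5.
So A strictly dominates C for C; C is strictly dominated.

3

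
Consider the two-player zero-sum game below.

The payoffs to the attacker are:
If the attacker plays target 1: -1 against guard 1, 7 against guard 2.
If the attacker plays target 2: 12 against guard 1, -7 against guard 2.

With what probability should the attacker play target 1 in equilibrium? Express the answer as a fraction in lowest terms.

Row minima are -1 and -7, so the attacker's maximin is -1; column maxima are 12 and 7, so the defender's minimax is 7. These differ, so the equilibrium is in mixed strategies.
Let the attacker play target 1 with probability p. The defender is indifferent when −p + 12(1−p) = 7p − 7(1−p), giving p = 19/27.

19/27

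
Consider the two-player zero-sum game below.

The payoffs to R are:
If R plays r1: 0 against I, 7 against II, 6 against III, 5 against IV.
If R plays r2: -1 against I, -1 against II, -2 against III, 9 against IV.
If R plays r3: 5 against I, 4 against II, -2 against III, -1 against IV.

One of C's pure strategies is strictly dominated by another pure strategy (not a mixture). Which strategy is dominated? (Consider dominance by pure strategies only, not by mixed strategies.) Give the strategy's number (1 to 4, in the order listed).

C prefers columns that give R less. Compare II with III: 6 < 7, -2 < -1, -2 < 4.
So III strictly dominates II for C; II is strictly dominated.

2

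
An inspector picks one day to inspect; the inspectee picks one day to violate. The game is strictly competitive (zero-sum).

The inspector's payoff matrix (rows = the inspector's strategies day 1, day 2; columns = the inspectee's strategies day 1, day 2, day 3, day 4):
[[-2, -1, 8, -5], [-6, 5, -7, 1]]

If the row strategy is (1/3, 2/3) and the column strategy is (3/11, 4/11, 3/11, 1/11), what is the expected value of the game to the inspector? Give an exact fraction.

Against (3/11, 4/11, 3/11, 1/11), each row's expected payoff is day 1: 9/11; day 2: -18/11.
Taking the (1/3, 2/3)-weighted average: (1/3)·(9/11) + (2/3)·(-18/11) = -9/11.

-9/11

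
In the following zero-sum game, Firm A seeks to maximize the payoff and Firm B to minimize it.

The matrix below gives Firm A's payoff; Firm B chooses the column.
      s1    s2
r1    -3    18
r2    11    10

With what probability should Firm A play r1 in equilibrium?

1/22

Row minima are -3 and 10, so Firm A's maximin is 10; column maxima are 11 and 18, so Firm B's minimax is 11. These differ, so the equilibrium is in mixed strategies.
Let Firm A play r1 with probability p. Firm B is indifferent when −3p + 11(1−p) = 18p + 10(1−p), giving p = 1/22.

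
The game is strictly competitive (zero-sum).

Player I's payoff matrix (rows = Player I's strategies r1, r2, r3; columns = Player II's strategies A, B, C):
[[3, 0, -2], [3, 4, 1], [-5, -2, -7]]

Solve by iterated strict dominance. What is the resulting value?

Column B is strictly dominated by C for Player II (-2<0, 1<4, -7<-2); eliminate B.
Row r3 is strictly dominated by row r1 (3>-5, -2>-7); eliminate r3.
Column A is strictly dominated by C for Player II (-2<3, 1<3); eliminate A.
Row r1 is strictly dominated by row r2 (1>-2); eliminate r1.
Only (r2, C) remains, with payoff 1.

1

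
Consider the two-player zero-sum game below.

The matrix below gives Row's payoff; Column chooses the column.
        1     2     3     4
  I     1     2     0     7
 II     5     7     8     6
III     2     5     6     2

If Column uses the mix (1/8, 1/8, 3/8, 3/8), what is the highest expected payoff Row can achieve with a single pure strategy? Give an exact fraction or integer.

27/4

I: (1)·(1/8) + (2)·(1/8) + (0)·(3/8) + (7)·(3/8) = 3.
II: (5)·(1/8) + (7)·(1/8) + (8)·(3/8) + (6)·(3/8) = 27/4.
III: (2)·(1/8) + (5)·(1/8) + (6)·(3/8) + (2)·(3/8) = 31/8.
The best pure response is II with expected payoff 27/4.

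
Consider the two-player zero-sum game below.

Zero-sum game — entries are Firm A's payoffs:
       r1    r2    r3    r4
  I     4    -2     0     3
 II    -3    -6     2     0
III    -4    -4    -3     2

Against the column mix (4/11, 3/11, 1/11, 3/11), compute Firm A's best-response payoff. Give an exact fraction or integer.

I: (4)·(4/11) + (-2)·(3/11) + (0)·(1/11) + (3)·(3/11) = 19/11.
II: (-3)·(4/11) + (-6)·(3/11) + (2)·(1/11) + (0)·(3/11) = -28/11.
III: (-4)·(4/11) + (-4)·(3/11) + (-3)·(1/11) + (2)·(3/11) = -25/11.
The best pure response is I with expected payoff 19/11.

19/11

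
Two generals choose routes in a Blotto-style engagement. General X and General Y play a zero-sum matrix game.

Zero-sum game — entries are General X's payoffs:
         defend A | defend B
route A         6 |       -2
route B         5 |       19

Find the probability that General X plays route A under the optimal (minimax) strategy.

Row minima are -2 and 5, so General X's maximin is 5; column maxima are 6 and 19, so General Y's minimax is 6. These differ, so the equilibrium is in mixed strategies.
Let General X play route A with probability p. General Y is indifferent when 6p + 5(1−p) = −2p + 19(1−p), giving p = 7/11.

7/11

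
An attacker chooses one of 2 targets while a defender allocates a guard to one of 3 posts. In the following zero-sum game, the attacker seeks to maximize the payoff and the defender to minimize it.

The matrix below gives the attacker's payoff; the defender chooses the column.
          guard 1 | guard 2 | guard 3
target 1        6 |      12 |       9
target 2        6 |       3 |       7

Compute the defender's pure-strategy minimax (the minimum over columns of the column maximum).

6

The worst case (largest entry) in each column is guard 1: 6, guard 2: 12, guard 3: 9.
The best (smallest) of these is 6.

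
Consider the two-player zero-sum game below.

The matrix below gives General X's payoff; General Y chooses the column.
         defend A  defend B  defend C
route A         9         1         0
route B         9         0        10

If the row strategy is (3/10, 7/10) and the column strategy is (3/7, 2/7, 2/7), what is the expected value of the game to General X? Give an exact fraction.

208/35

Against (3/7, 2/7, 2/7), each row's expected payoff is route A: 29/7; route B: 47/7.
Taking the (3/10, 7/10)-weighted average: (3/10)·(29/7) + (7/10)·(47/7) = 208/35.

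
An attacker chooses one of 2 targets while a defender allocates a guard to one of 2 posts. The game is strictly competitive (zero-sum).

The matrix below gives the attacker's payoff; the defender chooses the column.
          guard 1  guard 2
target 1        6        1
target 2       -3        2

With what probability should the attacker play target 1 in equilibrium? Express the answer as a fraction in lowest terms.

Row minima are 1 and -3, so the attacker's maximin is 1; column maxima are 6 and 2, so the defender's minimax is 2. These differ, so the equilibrium is in mixed strategies.
Let the attacker play target 1 with probability p. The defender is indifferent when 6p − 3(1−p) = p + 2(1−p), giving p = 1/2.

1/2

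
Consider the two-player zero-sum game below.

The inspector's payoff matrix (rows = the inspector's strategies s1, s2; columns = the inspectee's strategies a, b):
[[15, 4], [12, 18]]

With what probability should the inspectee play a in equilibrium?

14/17

Row minima are 4 and 12, so the inspector's maximin is 12; column maxima are 15 and 18, so the inspectee's minimax is 15. These differ, so the equilibrium is in mixed strategies.
Let the inspectee play a with probability q. The inspector is indifferent when 15q + 4(1−q) = 12q + 18(1−q), giving q = 14/17.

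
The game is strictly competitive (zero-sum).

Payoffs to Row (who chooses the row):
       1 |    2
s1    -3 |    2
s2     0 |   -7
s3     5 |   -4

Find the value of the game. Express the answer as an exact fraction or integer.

-1/7

Row s2 is strictly dominated by row s3, so Row never plays it.
The remaining 2×2 game on (s1, s3) × (1, 2) has no saddle point. Let Row play s1 with probability p; indifference gives −3p + 5(1−p) = 2p − 4(1−p), so p = 9/14.
Similarly Column's optimal q on 1 is 3/7, and the value is -3·(3/7) + (2)·(4/7) = -1/7.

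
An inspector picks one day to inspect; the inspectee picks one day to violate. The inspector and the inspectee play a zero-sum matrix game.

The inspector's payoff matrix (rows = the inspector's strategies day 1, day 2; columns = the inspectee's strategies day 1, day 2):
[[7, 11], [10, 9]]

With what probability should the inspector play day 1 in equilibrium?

Row minima are 7 and 9, so the inspector's maximin is 9; column maxima are 10 and 11, so the inspectee's minimax is 10. These differ, so the equilibrium is in mixed strategies.
Let the inspector play day 1 with probability p. The inspectee is indifferent when 7p + 10(1−p) = 11p + 9(1−p), giving p = 1/5.

1/5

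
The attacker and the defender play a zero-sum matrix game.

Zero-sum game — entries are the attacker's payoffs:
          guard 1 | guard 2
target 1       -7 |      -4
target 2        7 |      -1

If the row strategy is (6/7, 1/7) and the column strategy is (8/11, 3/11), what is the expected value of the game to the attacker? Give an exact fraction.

-355/77

Against (8/11, 3/11), each row's expected payoff is target 1: -68/11; target 2: 53/11.
Taking the (6/7, 1/7)-weighted average: (6/7)·(-68/11) + (1/7)·(53/11) = -355/77.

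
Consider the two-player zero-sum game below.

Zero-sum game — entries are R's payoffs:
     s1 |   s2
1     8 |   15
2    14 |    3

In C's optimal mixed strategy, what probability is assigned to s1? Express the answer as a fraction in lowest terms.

2/3

Row minima are 8 and 3, so R's maximin is 8; column maxima are 14 and 15, so C's minimax is 14. These differ, so the equilibrium is in mixed strategies.
Let C play s1 with probability q. R is indifferent when 8q + 15(1−q) = 14q + 3(1−q), giving q = 2/3.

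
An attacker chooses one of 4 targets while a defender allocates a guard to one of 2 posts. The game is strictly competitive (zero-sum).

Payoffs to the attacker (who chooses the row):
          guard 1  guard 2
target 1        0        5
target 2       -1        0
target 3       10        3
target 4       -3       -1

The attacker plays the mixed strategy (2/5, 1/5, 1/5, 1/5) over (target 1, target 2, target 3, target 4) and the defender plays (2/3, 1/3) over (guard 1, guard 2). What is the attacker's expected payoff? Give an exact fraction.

8/5

Against (2/3, 1/3), each row's expected payoff is target 1: 5/3; target 2: -2/3; target 3: 23/3; target 4: -7/3.
Taking the (2/5, 1/5, 1/5, 1/5)-weighted average: (2/5)·(5/3) + (1/5)·(-2/3) + (1/5)·(23/3) + (1/5)·(-7/3) = 8/5.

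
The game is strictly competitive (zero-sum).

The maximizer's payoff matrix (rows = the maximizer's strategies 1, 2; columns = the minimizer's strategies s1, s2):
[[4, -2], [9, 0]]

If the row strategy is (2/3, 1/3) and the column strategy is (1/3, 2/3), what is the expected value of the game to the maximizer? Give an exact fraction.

Against (1/3, 2/3), each row's expected payoff is 1: 0; 2: 3.
Taking the (2/3, 1/3)-weighted average: (2/3)·(0) + (1/3)·(3) = 1.

1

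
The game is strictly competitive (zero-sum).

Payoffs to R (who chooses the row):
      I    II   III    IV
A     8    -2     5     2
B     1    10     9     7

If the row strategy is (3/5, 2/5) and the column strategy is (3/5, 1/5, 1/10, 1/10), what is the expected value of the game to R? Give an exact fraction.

237/50

Against (3/5, 1/5, 1/10, 1/10), each row's expected payoff is A: 51/10; B: 21/5.
Taking the (3/5, 2/5)-weighted average: (3/5)·(51/10) + (2/5)·(21/5) = 237/50.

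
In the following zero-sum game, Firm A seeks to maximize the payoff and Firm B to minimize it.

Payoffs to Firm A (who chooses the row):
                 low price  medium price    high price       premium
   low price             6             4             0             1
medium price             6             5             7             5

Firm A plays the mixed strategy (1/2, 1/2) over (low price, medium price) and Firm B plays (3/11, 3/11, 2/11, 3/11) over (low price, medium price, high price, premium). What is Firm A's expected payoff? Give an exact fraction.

Against (3/11, 3/11, 2/11, 3/11), each row's expected payoff is low price: 3; medium price: 62/11.
Taking the (1/2, 1/2)-weighted average: (1/2)·(3) + (1/2)·(62/11) = 95/22.

95/22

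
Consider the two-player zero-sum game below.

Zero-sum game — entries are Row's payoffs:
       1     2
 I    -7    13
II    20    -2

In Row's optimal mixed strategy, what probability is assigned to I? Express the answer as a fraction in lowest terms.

11/21

Row minima are -7 and -2, so Row's maximin is -2; column maxima are 20 and 13, so Column's minimax is 13. These differ, so the equilibrium is in mixed strategies.
Let Row play I with probability p. Column is indifferent when −7p + 20(1−p) = 13p − 2(1−p), giving p = 11/21.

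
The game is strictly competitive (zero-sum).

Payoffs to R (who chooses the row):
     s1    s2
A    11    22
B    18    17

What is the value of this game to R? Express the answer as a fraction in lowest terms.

Row minima are 11 and 17, so R's maximin is 17; column maxima are 18 and 22, so C's minimax is 18. These differ, so the equilibrium is in mixed strategies.
Let R play A with probability p. C is indifferent when 11p + 18(1−p) = 22p + 17(1−p), giving p = 1/12.
Let C play s1 with probability q. R is indifferent when 11q + 22(1−q) = 18q + 17(1−q), giving q = 5/12.
The value is 11·(5/12) + (22)·(7/12) = 209/12.

209/12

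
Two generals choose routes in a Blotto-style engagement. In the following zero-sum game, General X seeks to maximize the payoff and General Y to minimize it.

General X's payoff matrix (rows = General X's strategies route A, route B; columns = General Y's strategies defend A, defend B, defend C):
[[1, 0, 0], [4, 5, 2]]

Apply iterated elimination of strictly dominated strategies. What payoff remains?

Row route A is strictly dominated by row route B (4>1, 5>0, 2>0); eliminate route A.
Column defend B is strictly dominated by defend A for General Y (4<5); eliminate defend B.
Column defend A is strictly dominated by defend C for General Y (2<4); eliminate defend A.
Only (route B, defend C) remains, with payoff 2.

2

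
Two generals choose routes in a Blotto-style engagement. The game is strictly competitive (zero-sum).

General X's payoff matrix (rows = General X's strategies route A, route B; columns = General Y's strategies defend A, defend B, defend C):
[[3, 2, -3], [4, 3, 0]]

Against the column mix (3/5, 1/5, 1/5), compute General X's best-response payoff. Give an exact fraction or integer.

3

route A: (3)·(3/5) + (2)·(1/5) + (-3)·(1/5) = 8/5.
route B: (4)·(3/5) + (3)·(1/5) + (0)·(1/5) = 3.
The best pure response is route B with expected payoff 3.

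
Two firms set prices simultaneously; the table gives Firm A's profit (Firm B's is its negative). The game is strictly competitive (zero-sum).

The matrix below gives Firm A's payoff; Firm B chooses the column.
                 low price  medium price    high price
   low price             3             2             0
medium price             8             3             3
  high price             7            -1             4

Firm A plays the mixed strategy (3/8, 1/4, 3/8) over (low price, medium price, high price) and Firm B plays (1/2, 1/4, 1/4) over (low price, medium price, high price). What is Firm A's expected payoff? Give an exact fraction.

Against (1/2, 1/4, 1/4), each row's expected payoff is low price: 2; medium price: 11/2; high price: 17/4.
Taking the (3/8, 1/4, 3/8)-weighted average: (3/8)·(2) + (1/4)·(11/2) + (3/8)·(17/4) = 119/32.

119/32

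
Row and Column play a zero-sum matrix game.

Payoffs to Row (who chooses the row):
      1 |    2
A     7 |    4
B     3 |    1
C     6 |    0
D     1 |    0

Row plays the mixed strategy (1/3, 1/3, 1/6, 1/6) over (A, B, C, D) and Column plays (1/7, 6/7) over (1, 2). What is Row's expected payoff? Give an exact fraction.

29/14

Against (1/7, 6/7), each row's expected payoff is A: 31/7; B: 9/7; C: 6/7; D: 1/7.
Taking the (1/3, 1/3, 1/6, 1/6)-weighted average: (1/3)·(31/7) + (1/3)·(9/7) + (1/6)·(6/7) + (1/6)·(1/7) = 29/14.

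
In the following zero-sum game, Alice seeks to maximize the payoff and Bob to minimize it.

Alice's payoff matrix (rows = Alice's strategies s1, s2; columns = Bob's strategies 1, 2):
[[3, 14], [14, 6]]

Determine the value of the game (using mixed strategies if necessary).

Row minima are 3 and 6, so Alice's maximin is 6; column maxima are 14 and 14, so Bob's minimax is 14. These differ, so the equilibrium is in mixed strategies.
Let Alice play s1 with probability p. Bob is indifferent when 3p + 14(1−p) = 14p + 6(1−p), giving p = 8/19.
Let Bob play 1 with probability q. Alice is indifferent when 3q + 14(1−q) = 14q + 6(1−q), giving q = 8/19.
The value is 3·(8/19) + (14)·(11/19) = 178/19.

178/19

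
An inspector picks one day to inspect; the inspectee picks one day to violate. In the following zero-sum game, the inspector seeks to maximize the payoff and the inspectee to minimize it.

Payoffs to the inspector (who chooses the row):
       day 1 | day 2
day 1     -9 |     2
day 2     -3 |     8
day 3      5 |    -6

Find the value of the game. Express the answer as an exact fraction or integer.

1

Row day 1 is strictly dominated by row day 2, so the inspector never plays it.
The remaining 2×2 game on (day 2, day 3) × (day 1, day 2) has no saddle point. Let the inspector play day 2 with probability p; indifference gives −3p + 5(1−p) = 8p − 6(1−p), so p = 1/2.
Similarly the inspectee's optimal q on day 1 is 7/11, and the value is -3·(7/11) + (8)·(4/11) = 1.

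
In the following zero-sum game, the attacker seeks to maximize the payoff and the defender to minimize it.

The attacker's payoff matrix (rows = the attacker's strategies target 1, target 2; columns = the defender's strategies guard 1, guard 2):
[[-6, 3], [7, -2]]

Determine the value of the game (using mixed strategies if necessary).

1/2

Row minima are -6 and -2, so the attacker's maximin is -2; column maxima are 7 and 3, so the defender's minimax is 3. These differ, so the equilibrium is in mixed strategies.
Let the attacker play target 1 with probability p. The defender is indifferent when −6p + 7(1−p) = 3p − 2(1−p), giving p = 1/2.
Let the defender play guard 1 with probability q. The attacker is indifferent when −6q + 3(1−q) = 7q − 2(1−q), giving q = 5/18.
The value is -6·(5/18) + (3)·(13/18) = 1/2.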